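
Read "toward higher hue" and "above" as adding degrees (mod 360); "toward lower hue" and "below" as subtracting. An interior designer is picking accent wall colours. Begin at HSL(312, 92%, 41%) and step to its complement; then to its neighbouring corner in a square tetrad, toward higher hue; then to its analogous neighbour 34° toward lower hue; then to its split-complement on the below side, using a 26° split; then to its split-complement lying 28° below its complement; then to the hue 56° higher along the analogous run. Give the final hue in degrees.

312 + 180 = 492 → 492 − 360 = 132°   (complement)
132 + 90 = 222°   (square ↑)
222 − 34 = 188°   (analog 34° ↓)
188 + 154 = 342°   (split-comp 26° ↓)
342 + 152 = 494 → 494 − 360 = 134°   (split-comp 28° ↓)
134 + 56 = 190°   (analog 56° ↑)

190°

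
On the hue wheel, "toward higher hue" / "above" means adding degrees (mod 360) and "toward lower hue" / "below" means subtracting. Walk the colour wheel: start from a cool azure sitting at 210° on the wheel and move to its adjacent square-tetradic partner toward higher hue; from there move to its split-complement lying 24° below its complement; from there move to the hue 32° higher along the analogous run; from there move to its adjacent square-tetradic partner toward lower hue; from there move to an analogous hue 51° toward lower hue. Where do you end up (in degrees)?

347°

210 + 90 = 300°   (square ↑)
300 + 156 = 456 → 456 − 360 = 96°   (split-comp 24° ↓)
96 + 32 = 128°   (analog 32° ↑)
128 − 90 = 38°   (square ↓)
38 − 51 = -13 → -13 + 360 = 347°   (analog 51° ↓)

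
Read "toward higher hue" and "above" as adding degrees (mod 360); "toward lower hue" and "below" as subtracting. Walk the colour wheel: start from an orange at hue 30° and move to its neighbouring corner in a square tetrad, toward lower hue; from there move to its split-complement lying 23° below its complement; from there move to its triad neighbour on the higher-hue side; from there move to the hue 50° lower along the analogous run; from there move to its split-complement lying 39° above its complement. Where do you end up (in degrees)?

26°

30 − 90 = -60 → -60 + 360 = 300°   (square ↓)
300 + 157 = 457 → 457 − 360 = 97°   (split-comp 23° ↓)
97 + 120 = 217°   (triadic ↑)
217 − 50 = 167°   (analog 50° ↓)
167 + 219 = 386 → 386 − 360 = 26°   (split-comp 39° ↑)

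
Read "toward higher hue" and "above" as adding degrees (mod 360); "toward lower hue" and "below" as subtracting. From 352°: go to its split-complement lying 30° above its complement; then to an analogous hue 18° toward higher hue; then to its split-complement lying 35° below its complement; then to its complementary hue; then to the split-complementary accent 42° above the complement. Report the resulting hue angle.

split-comp 30° ↑ +210°: 352 + 210 = 562 → 562 − 360 = 202°
analog 18° ↑ +18°: 202 + 18 = 220°
split-comp 35° ↓ +145°: 220 + 145 = 365 → 365 − 360 = 5°
complement +180°: 5 + 180 = 185°
split-comp 42° ↑ +222°: 185 + 222 = 407 → 407 − 360 = 47°

47°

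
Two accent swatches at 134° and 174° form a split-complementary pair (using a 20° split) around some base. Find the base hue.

The accents sit 20° either side of the complement, so the complement is their short-arc midpoint on the wheel.
Short-arc midpoint of 134° and 174°: 154°.
Base is 180° from the complement: 154 − 180 = -26 → -26 + 360 = 334°

334°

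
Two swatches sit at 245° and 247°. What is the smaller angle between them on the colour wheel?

2°

|245 − 247| = 2.
2 ≤ 180, so the shorter arc is 2°.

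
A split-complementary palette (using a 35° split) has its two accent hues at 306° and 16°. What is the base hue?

The accents sit 35° either side of the complement, so the complement is their short-arc midpoint on the wheel.
Short-arc midpoint of 306° and 16°: 341°.
Base is 180° from the complement: 341 − 180 = 161°

161°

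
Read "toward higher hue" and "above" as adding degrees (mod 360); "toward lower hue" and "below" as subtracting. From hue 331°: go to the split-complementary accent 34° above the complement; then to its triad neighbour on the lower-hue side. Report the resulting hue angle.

+214° (split-comp 34° ↑): 331 + 214 = 545 → 545 − 360 = 185°
−120° (triadic ↓): 185 − 120 = 65°

65°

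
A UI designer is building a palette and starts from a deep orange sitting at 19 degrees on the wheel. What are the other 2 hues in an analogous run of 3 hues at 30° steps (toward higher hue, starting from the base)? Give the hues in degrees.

Analogous hues sit every 30° along the wheel.
19 + 30 = 49°
19 + 60 = 79°

49° and 79°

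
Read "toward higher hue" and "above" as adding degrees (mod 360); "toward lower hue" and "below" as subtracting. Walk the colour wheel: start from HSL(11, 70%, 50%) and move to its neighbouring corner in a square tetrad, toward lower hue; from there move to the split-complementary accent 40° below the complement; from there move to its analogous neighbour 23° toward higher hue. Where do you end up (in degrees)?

−90° (square ↓): 11 − 90 = -79 → -79 + 360 = 281°
+140° (split-comp 40° ↓): 281 + 140 = 421 → 421 − 360 = 61°
+23° (analog 23° ↑): 61 + 23 = 84°

84°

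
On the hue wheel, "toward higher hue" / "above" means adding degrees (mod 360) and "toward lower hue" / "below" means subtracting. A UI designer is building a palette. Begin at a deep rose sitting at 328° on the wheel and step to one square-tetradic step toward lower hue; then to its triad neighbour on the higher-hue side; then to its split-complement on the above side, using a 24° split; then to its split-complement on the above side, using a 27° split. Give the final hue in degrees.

square ↓ −90°: 328 − 90 = 238°
triadic ↑ +120°: 238 + 120 = 358°
split-comp 24° ↑ +204°: 358 + 204 = 562 → 562 − 360 = 202°
split-comp 27° ↑ +207°: 202 + 207 = 409 → 409 − 360 = 49°

49°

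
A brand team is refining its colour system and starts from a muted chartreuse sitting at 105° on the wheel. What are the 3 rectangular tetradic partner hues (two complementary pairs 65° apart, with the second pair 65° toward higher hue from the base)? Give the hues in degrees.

170°, 285° and 350°

A rectangular tetradic uses two complementary pairs 65° apart: offsets 0°, 65°, 180°, 245°.
105 + 65 = 170°
105 + 180 = 285°
105 + 245 = 350°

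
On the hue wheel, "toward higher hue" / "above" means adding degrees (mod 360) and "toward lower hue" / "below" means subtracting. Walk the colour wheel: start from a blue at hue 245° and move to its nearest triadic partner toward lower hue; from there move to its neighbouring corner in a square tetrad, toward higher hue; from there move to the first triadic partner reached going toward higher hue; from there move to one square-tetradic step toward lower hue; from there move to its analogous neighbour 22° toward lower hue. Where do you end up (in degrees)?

223°

245 − 120 = 125°   (triadic ↓)
125 + 90 = 215°   (square ↑)
215 + 120 = 335°   (triadic ↑)
335 − 90 = 245°   (square ↓)
245 − 22 = 223°   (analog 22° ↓)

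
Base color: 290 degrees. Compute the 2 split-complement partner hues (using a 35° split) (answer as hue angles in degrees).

Complement of 290 degrees: 290 + 180 = 470 → 470 − 360 = 110°
110 − 35 = 75°
110 + 35 = 145°

75° and 145°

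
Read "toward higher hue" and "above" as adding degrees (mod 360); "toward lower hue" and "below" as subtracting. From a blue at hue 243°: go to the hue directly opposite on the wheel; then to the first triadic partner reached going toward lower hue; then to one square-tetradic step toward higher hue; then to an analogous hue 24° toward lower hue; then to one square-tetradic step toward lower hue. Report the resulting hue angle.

+180° (complement): 243 + 180 = 423 → 423 − 360 = 63°
−120° (triadic ↓): 63 − 120 = -57 → -57 + 360 = 303°
+90° (square ↑): 303 + 90 = 393 → 393 − 360 = 33°
−24° (analog 24° ↓): 33 − 24 = 9°
−90° (square ↓): 9 − 90 = -81 → -81 + 360 = 279°

279°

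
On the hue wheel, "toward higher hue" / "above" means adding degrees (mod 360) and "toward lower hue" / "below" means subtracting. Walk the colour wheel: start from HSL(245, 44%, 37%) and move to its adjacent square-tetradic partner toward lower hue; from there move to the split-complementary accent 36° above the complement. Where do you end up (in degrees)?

11°

square ↓ −90°: 245 − 90 = 155°
split-comp 36° ↑ +216°: 155 + 216 = 371 → 371 − 360 = 11°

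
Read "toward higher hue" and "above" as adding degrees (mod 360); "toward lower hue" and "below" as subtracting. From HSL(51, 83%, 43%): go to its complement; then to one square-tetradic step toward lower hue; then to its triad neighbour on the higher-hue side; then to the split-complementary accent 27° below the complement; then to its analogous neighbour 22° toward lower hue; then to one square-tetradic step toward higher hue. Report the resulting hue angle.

122°

complement +180°: 51 + 180 = 231°
square ↓ −90°: 231 − 90 = 141°
triadic ↑ +120°: 141 + 120 = 261°
split-comp 27° ↓ +153°: 261 + 153 = 414 → 414 − 360 = 54°
analog 22° ↓ −22°: 54 − 22 = 32°
square ↑ +90°: 32 + 90 = 122°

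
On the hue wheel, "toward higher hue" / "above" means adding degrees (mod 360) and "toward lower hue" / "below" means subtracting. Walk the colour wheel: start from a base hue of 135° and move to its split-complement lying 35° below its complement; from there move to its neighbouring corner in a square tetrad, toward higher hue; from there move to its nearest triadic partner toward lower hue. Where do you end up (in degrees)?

135 + 145 = 280°   (split-comp 35° ↓)
280 + 90 = 370 → 370 − 360 = 10°   (square ↑)
10 − 120 = -110 → -110 + 360 = 250°   (triadic ↓)

250°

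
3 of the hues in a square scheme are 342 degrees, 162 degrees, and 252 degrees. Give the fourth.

72°

A square tetradic scheme places four hues every 90°.
The full set through 162° is {72°, 162°, 252°, 342°}.
Given {162°, 252°, 342°}, the missing hue is 72°.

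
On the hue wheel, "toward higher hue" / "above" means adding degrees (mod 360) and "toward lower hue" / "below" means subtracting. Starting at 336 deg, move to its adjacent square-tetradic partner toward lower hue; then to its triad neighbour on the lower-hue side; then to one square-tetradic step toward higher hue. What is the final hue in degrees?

216°

336 − 90 = 246°   (square ↓)
246 − 120 = 126°   (triadic ↓)
126 + 90 = 216°   (square ↑)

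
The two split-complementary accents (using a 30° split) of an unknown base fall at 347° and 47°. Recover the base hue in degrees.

197°

The accents sit 30° either side of the complement, so the complement is their short-arc midpoint on the wheel.
Short-arc midpoint of 347° and 47°: 17°.
Base is 180° from the complement: 17 − 180 = -163 → -163 + 360 = 197°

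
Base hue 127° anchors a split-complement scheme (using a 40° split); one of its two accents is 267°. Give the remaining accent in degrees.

Split-complementary hues sit 40° either side of the complement.
Complement of the base 127°: 127 + 180 = 307°
The given accent 267° is 40° one side of 307°; the other accent sits 40° the other side: 307 + 40 = 347°

347°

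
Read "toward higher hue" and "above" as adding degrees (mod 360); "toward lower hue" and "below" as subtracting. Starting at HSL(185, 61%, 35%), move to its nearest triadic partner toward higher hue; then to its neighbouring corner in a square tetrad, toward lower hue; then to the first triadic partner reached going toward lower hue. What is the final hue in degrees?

95°

185 + 120 = 305°   (triadic ↑)
305 − 90 = 215°   (square ↓)
215 − 120 = 95°   (triadic ↓)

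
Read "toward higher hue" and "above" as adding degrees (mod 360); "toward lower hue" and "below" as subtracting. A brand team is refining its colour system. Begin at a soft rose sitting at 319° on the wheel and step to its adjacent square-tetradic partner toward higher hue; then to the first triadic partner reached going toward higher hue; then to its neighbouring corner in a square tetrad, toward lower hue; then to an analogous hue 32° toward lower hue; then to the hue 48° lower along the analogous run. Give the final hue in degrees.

square ↑ +90°: 319 + 90 = 409 → 409 − 360 = 49°
triadic ↑ +120°: 49 + 120 = 169°
square ↓ −90°: 169 − 90 = 79°
analog 32° ↓ −32°: 79 − 32 = 47°
analog 48° ↓ −48°: 47 − 48 = -1 → -1 + 360 = 359°

359°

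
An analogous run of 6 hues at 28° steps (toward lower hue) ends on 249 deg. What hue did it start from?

5 steps of 28° (toward lower hue) give a net shift of −140°.
Start = end − shift: 249 + 140 = 389 → 389 − 360 = 29°

29°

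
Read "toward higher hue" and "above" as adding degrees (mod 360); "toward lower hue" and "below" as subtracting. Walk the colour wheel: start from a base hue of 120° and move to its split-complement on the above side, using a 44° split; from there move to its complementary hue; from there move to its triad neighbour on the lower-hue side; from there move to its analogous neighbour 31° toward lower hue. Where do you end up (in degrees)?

13°

split-comp 44° ↑ +224°: 120 + 224 = 344°
complement +180°: 344 + 180 = 524 → 524 − 360 = 164°
triadic ↓ −120°: 164 − 120 = 44°
analog 31° ↓ −31°: 44 − 31 = 13°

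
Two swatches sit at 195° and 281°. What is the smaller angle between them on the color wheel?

|195 − 281| = 86.
86 ≤ 180, so the shorter arc is 86°.

86°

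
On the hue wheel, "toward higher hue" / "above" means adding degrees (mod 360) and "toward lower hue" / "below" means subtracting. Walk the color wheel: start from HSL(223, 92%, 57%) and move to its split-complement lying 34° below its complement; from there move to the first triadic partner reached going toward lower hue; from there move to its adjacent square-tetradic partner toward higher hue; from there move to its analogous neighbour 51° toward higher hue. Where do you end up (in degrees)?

223 + 146 = 369 → 369 − 360 = 9°   (split-comp 34° ↓)
9 − 120 = -111 → -111 + 360 = 249°   (triadic ↓)
249 + 90 = 339°   (square ↑)
339 + 51 = 390 → 390 − 360 = 30°   (analog 51° ↑)

30°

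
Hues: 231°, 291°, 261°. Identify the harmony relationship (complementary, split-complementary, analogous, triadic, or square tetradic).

Sort the hues: 231°, 261°, 291°.
Successive gaps around the wheel: 30°, 30°, 300°.
A run of hues at equal small steps (30°) with one large closing gap is an analogous group.

analogous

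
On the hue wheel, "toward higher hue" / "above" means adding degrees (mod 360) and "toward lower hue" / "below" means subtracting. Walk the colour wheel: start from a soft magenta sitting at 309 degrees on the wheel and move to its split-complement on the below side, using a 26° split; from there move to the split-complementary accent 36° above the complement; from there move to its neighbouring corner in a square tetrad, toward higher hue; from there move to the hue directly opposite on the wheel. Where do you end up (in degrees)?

229°

split-comp 26° ↓ +154°: 309 + 154 = 463 → 463 − 360 = 103°
split-comp 36° ↑ +216°: 103 + 216 = 319°
square ↑ +90°: 319 + 90 = 409 → 409 − 360 = 49°
complement +180°: 49 + 180 = 229°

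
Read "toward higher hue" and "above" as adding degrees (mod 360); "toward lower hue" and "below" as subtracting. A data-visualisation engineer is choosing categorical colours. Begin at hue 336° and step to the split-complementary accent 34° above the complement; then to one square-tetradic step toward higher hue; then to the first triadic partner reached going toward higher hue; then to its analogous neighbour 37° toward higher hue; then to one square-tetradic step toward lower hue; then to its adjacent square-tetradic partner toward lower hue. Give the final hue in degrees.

257°

336 + 214 = 550 → 550 − 360 = 190°   (split-comp 34° ↑)
190 + 90 = 280°   (square ↑)
280 + 120 = 400 → 400 − 360 = 40°   (triadic ↑)
40 + 37 = 77°   (analog 37° ↑)
77 − 90 = -13 → -13 + 360 = 347°   (square ↓)
347 − 90 = 257°   (square ↓)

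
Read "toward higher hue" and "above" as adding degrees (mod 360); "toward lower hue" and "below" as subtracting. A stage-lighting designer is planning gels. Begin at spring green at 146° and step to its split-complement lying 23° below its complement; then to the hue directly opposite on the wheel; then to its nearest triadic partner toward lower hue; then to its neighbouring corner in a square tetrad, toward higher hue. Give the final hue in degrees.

93°

split-comp 23° ↓ +157°: 146 + 157 = 303°
complement +180°: 303 + 180 = 483 → 483 − 360 = 123°
triadic ↓ −120°: 123 − 120 = 3°
square ↑ +90°: 3 + 90 = 93°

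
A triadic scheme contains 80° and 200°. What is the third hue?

A triad spaces three hues 120° apart.
The full set is {80°, 200°, 320°}.

320°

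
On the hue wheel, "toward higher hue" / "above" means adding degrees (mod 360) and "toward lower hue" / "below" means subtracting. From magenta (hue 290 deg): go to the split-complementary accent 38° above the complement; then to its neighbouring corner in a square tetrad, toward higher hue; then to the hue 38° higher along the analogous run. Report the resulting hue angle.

276°

split-comp 38° ↑ +218°: 290 + 218 = 508 → 508 − 360 = 148°
square ↑ +90°: 148 + 90 = 238°
analog 38° ↑ +38°: 238 + 38 = 276°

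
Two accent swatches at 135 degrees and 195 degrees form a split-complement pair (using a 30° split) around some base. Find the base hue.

The accents sit 30° either side of the complement, so the complement is their short-arc midpoint on the wheel.
Short-arc midpoint of 135° and 195°: 165°.
Base is 180° from the complement: 165 − 180 = -15 → -15 + 360 = 345°

345°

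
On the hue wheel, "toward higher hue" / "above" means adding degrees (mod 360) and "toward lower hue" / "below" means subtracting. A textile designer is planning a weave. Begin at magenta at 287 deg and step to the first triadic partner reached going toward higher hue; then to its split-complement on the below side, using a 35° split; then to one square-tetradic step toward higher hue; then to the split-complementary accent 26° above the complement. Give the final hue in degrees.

+120° (triadic ↑): 287 + 120 = 407 → 407 − 360 = 47°
+145° (split-comp 35° ↓): 47 + 145 = 192°
+90° (square ↑): 192 + 90 = 282°
+206° (split-comp 26° ↑): 282 + 206 = 488 → 488 − 360 = 128°

128°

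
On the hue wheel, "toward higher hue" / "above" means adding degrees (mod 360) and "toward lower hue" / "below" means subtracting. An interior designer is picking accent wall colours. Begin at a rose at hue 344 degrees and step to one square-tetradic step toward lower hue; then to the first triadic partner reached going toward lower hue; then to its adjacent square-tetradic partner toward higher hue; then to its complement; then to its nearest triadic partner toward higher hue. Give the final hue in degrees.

−90° (square ↓): 344 − 90 = 254°
−120° (triadic ↓): 254 − 120 = 134°
+90° (square ↑): 134 + 90 = 224°
+180° (complement): 224 + 180 = 404 → 404 − 360 = 44°
+120° (triadic ↑): 44 + 120 = 164°

164°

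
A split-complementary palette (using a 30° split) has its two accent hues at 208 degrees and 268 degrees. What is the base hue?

58°

The accents sit 30° either side of the complement, so the complement is their short-arc midpoint on the wheel.
Short-arc midpoint of 208° and 268°: 238°.
Base is 180° from the complement: 238 − 180 = 58°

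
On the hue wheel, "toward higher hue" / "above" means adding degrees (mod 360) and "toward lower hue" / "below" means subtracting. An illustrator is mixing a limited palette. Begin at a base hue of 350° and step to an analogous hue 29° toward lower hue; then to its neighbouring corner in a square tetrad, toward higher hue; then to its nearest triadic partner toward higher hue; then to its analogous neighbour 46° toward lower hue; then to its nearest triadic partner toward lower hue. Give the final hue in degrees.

−29° (analog 29° ↓): 350 − 29 = 321°
+90° (square ↑): 321 + 90 = 411 → 411 − 360 = 51°
+120° (triadic ↑): 51 + 120 = 171°
−46° (analog 46° ↓): 171 − 46 = 125°
−120° (triadic ↓): 125 − 120 = 5°

5°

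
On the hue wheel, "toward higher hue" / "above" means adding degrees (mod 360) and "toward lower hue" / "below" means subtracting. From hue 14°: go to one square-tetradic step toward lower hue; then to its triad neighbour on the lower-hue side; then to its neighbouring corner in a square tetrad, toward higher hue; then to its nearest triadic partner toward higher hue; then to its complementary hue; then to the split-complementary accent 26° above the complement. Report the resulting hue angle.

square ↓ −90°: 14 − 90 = -76 → -76 + 360 = 284°
triadic ↓ −120°: 284 − 120 = 164°
square ↑ +90°: 164 + 90 = 254°
triadic ↑ +120°: 254 + 120 = 374 → 374 − 360 = 14°
complement +180°: 14 + 180 = 194°
split-comp 26° ↑ +206°: 194 + 206 = 400 → 400 − 360 = 40°

40°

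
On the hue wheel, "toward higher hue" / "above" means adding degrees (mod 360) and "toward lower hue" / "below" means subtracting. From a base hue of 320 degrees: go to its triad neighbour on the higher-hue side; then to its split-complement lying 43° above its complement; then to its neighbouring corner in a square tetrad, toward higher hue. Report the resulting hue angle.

33°

320 + 120 = 440 → 440 − 360 = 80°   (triadic ↑)
80 + 223 = 303°   (split-comp 43° ↑)
303 + 90 = 393 → 393 − 360 = 33°   (square ↑)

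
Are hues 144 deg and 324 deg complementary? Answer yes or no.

Angular distance: |144 − 324| = 180 = 180°.
Complementary requires 180°.

yes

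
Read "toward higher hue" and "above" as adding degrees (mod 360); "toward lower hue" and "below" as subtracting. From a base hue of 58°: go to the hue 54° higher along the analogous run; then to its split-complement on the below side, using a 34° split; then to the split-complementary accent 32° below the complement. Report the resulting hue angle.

46°

58 + 54 = 112°   (analog 54° ↑)
112 + 146 = 258°   (split-comp 34° ↓)
258 + 148 = 406 → 406 − 360 = 46°   (split-comp 32° ↓)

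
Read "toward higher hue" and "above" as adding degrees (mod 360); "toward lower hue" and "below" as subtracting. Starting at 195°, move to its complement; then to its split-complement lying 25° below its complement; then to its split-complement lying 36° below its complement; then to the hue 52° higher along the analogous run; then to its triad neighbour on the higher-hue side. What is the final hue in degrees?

complement +180°: 195 + 180 = 375 → 375 − 360 = 15°
split-comp 25° ↓ +155°: 15 + 155 = 170°
split-comp 36° ↓ +144°: 170 + 144 = 314°
analog 52° ↑ +52°: 314 + 52 = 366 → 366 − 360 = 6°
triadic ↑ +120°: 6 + 120 = 126°

126°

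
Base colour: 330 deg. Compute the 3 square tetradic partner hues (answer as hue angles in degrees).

A square tetradic scheme places four hues every 90°.
330 + 90 = 420 → 420 − 360 = 60°
330 + 180 = 510 → 510 − 360 = 150°
330 + 270 = 600 → 600 − 360 = 240°

60°, 150°, and 240°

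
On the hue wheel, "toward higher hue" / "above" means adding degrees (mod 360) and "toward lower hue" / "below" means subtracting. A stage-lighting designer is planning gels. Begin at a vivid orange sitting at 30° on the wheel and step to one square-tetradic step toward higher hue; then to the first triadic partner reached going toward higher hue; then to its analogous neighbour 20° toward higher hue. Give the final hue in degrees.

260°

30 + 90 = 120°   (square ↑)
120 + 120 = 240°   (triadic ↑)
240 + 20 = 260°   (analog 20° ↑)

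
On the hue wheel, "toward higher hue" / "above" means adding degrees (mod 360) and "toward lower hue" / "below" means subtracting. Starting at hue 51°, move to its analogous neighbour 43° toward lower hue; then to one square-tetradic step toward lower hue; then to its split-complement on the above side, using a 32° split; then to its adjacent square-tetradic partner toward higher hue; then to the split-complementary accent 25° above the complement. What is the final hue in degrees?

51 − 43 = 8°   (analog 43° ↓)
8 − 90 = -82 → -82 + 360 = 278°   (square ↓)
278 + 212 = 490 → 490 − 360 = 130°   (split-comp 32° ↑)
130 + 90 = 220°   (square ↑)
220 + 205 = 425 → 425 − 360 = 65°   (split-comp 25° ↑)

65°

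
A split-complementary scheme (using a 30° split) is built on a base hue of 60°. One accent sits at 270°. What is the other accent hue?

Split-complementary hues sit 30° either side of the complement.
Complement of the base 60°: 60 + 180 = 240°
The given accent 270° is 30° one side of 240°; the other accent sits 30° the other side: 240 − 30 = 210°

210°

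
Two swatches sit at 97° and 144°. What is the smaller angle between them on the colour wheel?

47°

|97 − 144| = 47.
47 ≤ 180, so the shorter arc is 47°.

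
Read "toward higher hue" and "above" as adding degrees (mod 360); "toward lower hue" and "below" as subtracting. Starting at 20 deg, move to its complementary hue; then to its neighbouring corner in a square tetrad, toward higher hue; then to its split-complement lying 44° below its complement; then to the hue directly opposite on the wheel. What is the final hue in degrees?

complement +180°: 20 + 180 = 200°
square ↑ +90°: 200 + 90 = 290°
split-comp 44° ↓ +136°: 290 + 136 = 426 → 426 − 360 = 66°
complement +180°: 66 + 180 = 246°

246°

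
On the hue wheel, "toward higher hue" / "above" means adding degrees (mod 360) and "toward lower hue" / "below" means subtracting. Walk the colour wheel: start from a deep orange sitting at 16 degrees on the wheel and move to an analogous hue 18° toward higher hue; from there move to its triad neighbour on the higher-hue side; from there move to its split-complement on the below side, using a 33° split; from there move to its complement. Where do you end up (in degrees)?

121°

analog 18° ↑ +18°: 16 + 18 = 34°
triadic ↑ +120°: 34 + 120 = 154°
split-comp 33° ↓ +147°: 154 + 147 = 301°
complement +180°: 301 + 180 = 481 → 481 − 360 = 121°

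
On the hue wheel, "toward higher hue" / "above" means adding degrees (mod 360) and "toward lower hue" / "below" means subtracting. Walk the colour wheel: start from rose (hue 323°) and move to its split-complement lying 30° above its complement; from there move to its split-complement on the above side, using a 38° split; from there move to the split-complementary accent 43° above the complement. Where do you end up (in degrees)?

323 + 210 = 533 → 533 − 360 = 173°   (split-comp 30° ↑)
173 + 218 = 391 → 391 − 360 = 31°   (split-comp 38° ↑)
31 + 223 = 254°   (split-comp 43° ↑)

254°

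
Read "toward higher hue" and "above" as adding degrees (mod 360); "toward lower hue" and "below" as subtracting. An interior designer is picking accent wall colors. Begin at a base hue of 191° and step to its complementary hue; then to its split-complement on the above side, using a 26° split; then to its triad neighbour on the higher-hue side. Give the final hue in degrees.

complement +180°: 191 + 180 = 371 → 371 − 360 = 11°
split-comp 26° ↑ +206°: 11 + 206 = 217°
triadic ↑ +120°: 217 + 120 = 337°

337°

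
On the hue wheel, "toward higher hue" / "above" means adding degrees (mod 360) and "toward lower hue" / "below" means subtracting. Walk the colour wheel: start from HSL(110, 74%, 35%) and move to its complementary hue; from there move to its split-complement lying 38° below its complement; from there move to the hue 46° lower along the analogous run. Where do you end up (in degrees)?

26°

complement +180°: 110 + 180 = 290°
split-comp 38° ↓ +142°: 290 + 142 = 432 → 432 − 360 = 72°
analog 46° ↓ −46°: 72 − 46 = 26°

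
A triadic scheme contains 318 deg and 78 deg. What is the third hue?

A triad spaces three hues 120° apart.
The full set is {78°, 198°, 318°}.

198°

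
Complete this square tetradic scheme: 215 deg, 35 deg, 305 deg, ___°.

125°

A square tetradic scheme places four hues every 90°.
The full set through 35° is {35°, 125°, 215°, 305°}.
Given {35°, 215°, 305°}, the missing hue is 125°.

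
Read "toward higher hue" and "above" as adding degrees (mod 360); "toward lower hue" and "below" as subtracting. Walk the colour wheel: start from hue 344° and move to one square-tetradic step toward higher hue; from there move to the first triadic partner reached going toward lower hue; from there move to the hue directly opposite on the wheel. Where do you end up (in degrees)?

+90° (square ↑): 344 + 90 = 434 → 434 − 360 = 74°
−120° (triadic ↓): 74 − 120 = -46 → -46 + 360 = 314°
+180° (complement): 314 + 180 = 494 → 494 − 360 = 134°

134°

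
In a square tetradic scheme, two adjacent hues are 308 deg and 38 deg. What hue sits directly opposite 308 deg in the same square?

A square tetradic scheme places four hues 90° apart; opposite corners are 180° apart.
308 + 180 = 488 → 488 − 360 = 128°

128°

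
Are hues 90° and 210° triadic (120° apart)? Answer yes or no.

yes

Angular distance: |90 − 210| = 120 = 120°.
Triadic (120° apart) requires 120°.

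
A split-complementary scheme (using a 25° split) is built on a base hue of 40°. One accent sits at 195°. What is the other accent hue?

245°

Split-complementary hues sit 25° either side of the complement.
Complement of the base 40°: 40 + 180 = 220°
The given accent 195° is 25° one side of 220°; the other accent sits 25° the other side: 220 + 25 = 245°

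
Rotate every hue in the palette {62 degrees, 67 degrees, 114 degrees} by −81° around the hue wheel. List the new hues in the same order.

62 − 81 = -19 → -19 + 360 = 341°
67 − 81 = -14 → -14 + 360 = 346°
114 − 81 = 33°

341°, 346°, 33°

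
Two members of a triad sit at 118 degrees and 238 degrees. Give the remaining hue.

358°

A triad spaces three hues 120° apart.
The full set is {118°, 238°, 358°}.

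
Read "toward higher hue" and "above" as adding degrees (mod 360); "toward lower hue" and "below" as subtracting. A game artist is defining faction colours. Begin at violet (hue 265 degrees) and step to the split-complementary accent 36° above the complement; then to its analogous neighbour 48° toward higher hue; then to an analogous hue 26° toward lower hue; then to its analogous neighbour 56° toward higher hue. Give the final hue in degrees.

+216° (split-comp 36° ↑): 265 + 216 = 481 → 481 − 360 = 121°
+48° (analog 48° ↑): 121 + 48 = 169°
−26° (analog 26° ↓): 169 − 26 = 143°
+56° (analog 56° ↑): 143 + 56 = 199°

199°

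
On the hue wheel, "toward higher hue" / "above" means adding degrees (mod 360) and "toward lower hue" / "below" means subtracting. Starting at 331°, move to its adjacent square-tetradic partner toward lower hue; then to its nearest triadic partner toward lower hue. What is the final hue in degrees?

331 − 90 = 241°   (square ↓)
241 − 120 = 121°   (triadic ↓)

121°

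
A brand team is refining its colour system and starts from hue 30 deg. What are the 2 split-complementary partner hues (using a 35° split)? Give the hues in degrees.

175° and 245°

Complement of 30 deg: 30 + 180 = 210°
210 − 35 = 175°
210 + 35 = 245°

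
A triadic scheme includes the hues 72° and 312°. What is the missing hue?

A triad places three hues 120° apart.
The full set through 72° is {72°, 192°, 312°}.
Given {72°, 312°}, the missing hue is 192°.

192°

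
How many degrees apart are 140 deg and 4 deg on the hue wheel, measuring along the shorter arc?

136°

|140 − 4| = 136.
136 ≤ 180, so the shorter arc is 136°.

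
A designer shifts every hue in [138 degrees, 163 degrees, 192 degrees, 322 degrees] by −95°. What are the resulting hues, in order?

138 − 95 = 43°
163 − 95 = 68°
192 − 95 = 97°
322 − 95 = 227°

43°, 68°, 97°, 227°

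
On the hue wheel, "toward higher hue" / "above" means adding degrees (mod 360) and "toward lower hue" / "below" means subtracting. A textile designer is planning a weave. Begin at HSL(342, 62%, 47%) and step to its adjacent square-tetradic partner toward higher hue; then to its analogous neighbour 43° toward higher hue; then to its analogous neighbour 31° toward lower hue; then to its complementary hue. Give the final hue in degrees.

264°

+90° (square ↑): 342 + 90 = 432 → 432 − 360 = 72°
+43° (analog 43° ↑): 72 + 43 = 115°
−31° (analog 31° ↓): 115 − 31 = 84°
+180° (complement): 84 + 180 = 264°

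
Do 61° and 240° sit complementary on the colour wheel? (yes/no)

no

Angular distance: |61 − 240| = 179 = 179°.
Complementary requires 180°.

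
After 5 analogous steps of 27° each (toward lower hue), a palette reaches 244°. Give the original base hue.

5 steps of 27° (toward lower hue) give a net shift of −135°.
Start = end − shift: 244 + 135 = 379 → 379 − 360 = 19°

19°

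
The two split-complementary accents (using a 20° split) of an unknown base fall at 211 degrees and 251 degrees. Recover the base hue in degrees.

51°

The accents sit 20° either side of the complement, so the complement is their short-arc midpoint on the wheel.
Short-arc midpoint of 211° and 251°: 231°.
Base is 180° from the complement: 231 − 180 = 51°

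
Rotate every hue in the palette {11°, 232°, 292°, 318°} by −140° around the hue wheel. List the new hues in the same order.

11 − 140 = -129 → -129 + 360 = 231°
232 − 140 = 92°
292 − 140 = 152°
318 − 140 = 178°

231°, 92°, 152°, 178°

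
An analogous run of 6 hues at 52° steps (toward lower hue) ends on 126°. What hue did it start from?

26°

5 steps of 52° (toward lower hue) give a net shift of −260°.
Start = end − shift: 126 + 260 = 386 → 386 − 360 = 26°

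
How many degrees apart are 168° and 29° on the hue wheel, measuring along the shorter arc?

|168 − 29| = 139.
139 ≤ 180, so the shorter arc is 139°.

139°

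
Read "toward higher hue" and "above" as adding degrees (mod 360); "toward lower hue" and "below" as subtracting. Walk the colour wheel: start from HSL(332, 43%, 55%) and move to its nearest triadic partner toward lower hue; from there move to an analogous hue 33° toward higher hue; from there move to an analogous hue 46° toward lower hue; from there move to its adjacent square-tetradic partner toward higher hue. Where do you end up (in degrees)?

289°

−120° (triadic ↓): 332 − 120 = 212°
+33° (analog 33° ↑): 212 + 33 = 245°
−46° (analog 46° ↓): 245 − 46 = 199°
+90° (square ↑): 199 + 90 = 289°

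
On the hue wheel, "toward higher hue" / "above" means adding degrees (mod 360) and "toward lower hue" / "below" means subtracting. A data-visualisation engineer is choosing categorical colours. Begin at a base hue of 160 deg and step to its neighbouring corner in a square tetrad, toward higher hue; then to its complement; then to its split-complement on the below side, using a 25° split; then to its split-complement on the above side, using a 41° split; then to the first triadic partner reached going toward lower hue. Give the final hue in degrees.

326°

160 + 90 = 250°   (square ↑)
250 + 180 = 430 → 430 − 360 = 70°   (complement)
70 + 155 = 225°   (split-comp 25° ↓)
225 + 221 = 446 → 446 − 360 = 86°   (split-comp 41° ↑)
86 − 120 = -34 → -34 + 360 = 326°   (triadic ↓)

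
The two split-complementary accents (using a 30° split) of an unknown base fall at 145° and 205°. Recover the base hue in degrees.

355°

The accents sit 30° either side of the complement, so the complement is their short-arc midpoint on the wheel.
Short-arc midpoint of 145° and 205°: 175°.
Base is 180° from the complement: 175 − 180 = -5 → -5 + 360 = 355°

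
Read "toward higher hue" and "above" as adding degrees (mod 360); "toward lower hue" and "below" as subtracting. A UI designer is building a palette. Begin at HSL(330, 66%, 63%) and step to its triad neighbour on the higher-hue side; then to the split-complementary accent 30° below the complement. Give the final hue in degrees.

+120° (triadic ↑): 330 + 120 = 450 → 450 − 360 = 90°
+150° (split-comp 30° ↓): 90 + 150 = 240°

240°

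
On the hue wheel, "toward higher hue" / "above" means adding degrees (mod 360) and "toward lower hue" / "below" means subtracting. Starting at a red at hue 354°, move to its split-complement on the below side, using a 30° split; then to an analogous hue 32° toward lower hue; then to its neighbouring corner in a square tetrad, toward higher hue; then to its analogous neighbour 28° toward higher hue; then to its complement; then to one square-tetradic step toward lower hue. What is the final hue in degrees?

+150° (split-comp 30° ↓): 354 + 150 = 504 → 504 − 360 = 144°
−32° (analog 32° ↓): 144 − 32 = 112°
+90° (square ↑): 112 + 90 = 202°
+28° (analog 28° ↑): 202 + 28 = 230°
+180° (complement): 230 + 180 = 410 → 410 − 360 = 50°
−90° (square ↓): 50 − 90 = -40 → -40 + 360 = 320°

320°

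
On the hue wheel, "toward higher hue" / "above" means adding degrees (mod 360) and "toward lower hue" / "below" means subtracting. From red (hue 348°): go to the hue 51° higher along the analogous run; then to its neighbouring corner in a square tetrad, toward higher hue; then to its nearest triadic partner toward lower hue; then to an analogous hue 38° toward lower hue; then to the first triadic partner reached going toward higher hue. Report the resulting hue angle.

91°

analog 51° ↑ +51°: 348 + 51 = 399 → 399 − 360 = 39°
square ↑ +90°: 39 + 90 = 129°
triadic ↓ −120°: 129 − 120 = 9°
analog 38° ↓ −38°: 9 − 38 = -29 → -29 + 360 = 331°
triadic ↑ +120°: 331 + 120 = 451 → 451 − 360 = 91°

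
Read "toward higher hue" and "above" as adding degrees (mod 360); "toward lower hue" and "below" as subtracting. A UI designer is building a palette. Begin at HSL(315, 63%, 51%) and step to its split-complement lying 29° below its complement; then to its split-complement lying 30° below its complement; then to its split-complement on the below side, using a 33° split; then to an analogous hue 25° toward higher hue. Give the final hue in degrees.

+151° (split-comp 29° ↓): 315 + 151 = 466 → 466 − 360 = 106°
+150° (split-comp 30° ↓): 106 + 150 = 256°
+147° (split-comp 33° ↓): 256 + 147 = 403 → 403 − 360 = 43°
+25° (analog 25° ↑): 43 + 25 = 68°

68°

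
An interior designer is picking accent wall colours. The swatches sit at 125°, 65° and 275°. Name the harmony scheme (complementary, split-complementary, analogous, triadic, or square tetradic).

split-complementary

Sort the hues: 65°, 125°, 275°.
Successive gaps around the wheel: 60°, 150°, 150°.
Two 150° gaps and one 60° gap — a base hue opposite a pair of accents 30° either side of its complement — is the split-complementary pattern.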